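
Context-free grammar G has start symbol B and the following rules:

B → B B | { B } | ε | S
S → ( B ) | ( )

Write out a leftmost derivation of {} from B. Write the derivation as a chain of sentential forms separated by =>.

B => BB   [B → B B]
BB => BBB   [B → B B]
BBB => {B}BB   [B → { B }]
{B}BB => {}BB   [B → ε]
{}BB => {}B   [B → ε]
{}B => {}   [B → ε]

B=>BB=>BBB=>{B}BB=>{}BB=>{}B=>{}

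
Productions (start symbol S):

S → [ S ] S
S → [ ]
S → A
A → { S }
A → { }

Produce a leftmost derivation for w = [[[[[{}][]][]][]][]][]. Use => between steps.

S => [S]S   [S → [ S ] S]
[S]S => [[S]S]S   [S → [ S ] S]
[[S]S]S => [[[S]S]S]S   [S → [ S ] S]
[[[S]S]S]S => [[[[S]S]S]S]S   [S → [ S ] S]
[[[[S]S]S]S]S => [[[[[S]S]S]S]S]S   [S → [ S ] S]
[[[[[S]S]S]S]S]S => [[[[[A]S]S]S]S]S   [S → A]
[[[[[A]S]S]S]S]S => [[[[[{}]S]S]S]S]S   [A → { }]
[[[[[{}]S]S]S]S]S => [[[[[{}][]]S]S]S]S   [S → [ ]]
[[[[[{}][]]S]S]S]S => [[[[[{}][]][]]S]S]S   [S → [ ]]
[[[[[{}][]][]]S]S]S => [[[[[{}][]][]][]]S]S   [S → [ ]]
[[[[[{}][]][]][]]S]S => [[[[[{}][]][]][]][]]S   [S → [ ]]
[[[[[{}][]][]][]][]]S => [[[[[{}][]][]][]][]][]   [S → [ ]]

S => [S]S => [[S]S]S => [[[S]S]S]S => [[[[S]S]S]S]S => [[[[[S]S]S]S]S]S => [[[[[A]S]S]S]S]S => [[[[[{}]S]S]S]S]S => [[[[[{}][]]S]S]S]S => [[[[[{}][]][]]S]S]S => [[[[[{}][]][]][]]S]S => [[[[[{}][]][]][]][]]S => [[[[[{}][]][]][]][]][]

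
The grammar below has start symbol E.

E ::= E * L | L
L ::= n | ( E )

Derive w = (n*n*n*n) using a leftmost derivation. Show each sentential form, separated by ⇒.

E⇒L⇒(E)⇒(E*L)⇒(E*L*L)⇒(E*L*L*L)⇒(L*L*L*L)⇒(n*L*L*L)⇒(n*n*L*L)⇒(n*n*n*L)⇒(n*n*n*n)

E ⇒ L   [E ::= L]
L ⇒ (E)   [L ::= ( E )]
(E) ⇒ (E*L)   [E ::= E * L]
(E*L) ⇒ (E*L*L)   [E ::= E * L]
(E*L*L) ⇒ (E*L*L*L)   [E ::= E * L]
(E*L*L*L) ⇒ (L*L*L*L)   [E ::= L]
(L*L*L*L) ⇒ (n*L*L*L)   [L ::= n]
(n*L*L*L) ⇒ (n*n*L*L)   [L ::= n]
(n*n*L*L) ⇒ (n*n*n*L)   [L ::= n]
(n*n*n*L) ⇒ (n*n*n*n)   [L ::= n]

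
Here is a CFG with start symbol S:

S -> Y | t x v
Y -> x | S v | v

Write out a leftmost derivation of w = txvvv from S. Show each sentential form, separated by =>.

S => Y   [S -> Y]
Y => Sv   [Y -> S v]
Sv => Yv   [S -> Y]
Yv => Svv   [Y -> S v]
Svv => txvvv   [S -> t x v]

S => Y => Sv => Yv => Svv => txvvv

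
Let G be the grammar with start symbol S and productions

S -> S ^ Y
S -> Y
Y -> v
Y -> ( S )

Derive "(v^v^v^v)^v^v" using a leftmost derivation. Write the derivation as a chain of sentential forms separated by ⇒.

S⇒S^Y⇒S^Y^Y⇒Y^Y^Y⇒(S)^Y^Y⇒(S^Y)^Y^Y⇒(S^Y^Y)^Y^Y⇒(S^Y^Y^Y)^Y^Y⇒(Y^Y^Y^Y)^Y^Y⇒(v^Y^Y^Y)^Y^Y⇒(v^v^Y^Y)^Y^Y⇒(v^v^v^Y)^Y^Y⇒(v^v^v^v)^Y^Y⇒(v^v^v^v)^v^Y⇒(v^v^v^v)^v^v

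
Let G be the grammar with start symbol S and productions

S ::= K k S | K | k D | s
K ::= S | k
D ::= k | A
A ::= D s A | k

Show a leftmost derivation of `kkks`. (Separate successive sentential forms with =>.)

S=>KkS=>SkS=>kDkS=>kAkS=>kkkS=>kkks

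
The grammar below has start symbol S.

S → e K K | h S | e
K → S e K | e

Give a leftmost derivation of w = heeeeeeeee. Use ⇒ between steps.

S ⇒ hS ⇒ heKK ⇒ heSeKK ⇒ heeKKeKK ⇒ heeeKeKK ⇒ heeeSeKeKK ⇒ heeeeeKeKK ⇒ heeeeeeeKK ⇒ heeeeeeeeK ⇒ heeeeeeeee

S ⇒ hS   [S → h S]
hS ⇒ heKK   [S → e K K]
heKK ⇒ heSeKK   [K → S e K]
heSeKK ⇒ heeKKeKK   [S → e K K]
heeKKeKK ⇒ heeeKeKK   [K → e]
heeeKeKK ⇒ heeeSeKeKK   [K → S e K]
heeeSeKeKK ⇒ heeeeeKeKK   [S → e]
heeeeeKeKK ⇒ heeeeeeeKK   [K → e]
heeeeeeeKK ⇒ heeeeeeeeK   [K → e]
heeeeeeeeK ⇒ heeeeeeeee   [K → e]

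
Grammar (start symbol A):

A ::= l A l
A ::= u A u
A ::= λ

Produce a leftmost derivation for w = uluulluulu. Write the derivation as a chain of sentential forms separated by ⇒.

A ⇒ uAu   [A ::= u A u]
uAu ⇒ ulAlu   [A ::= l A l]
ulAlu ⇒ uluAulu   [A ::= u A u]
uluAulu ⇒ uluuAuulu   [A ::= u A u]
uluuAuulu ⇒ uluulAluulu   [A ::= l A l]
uluulAluulu ⇒ uluulluulu   [A ::= λ]

A ⇒ uAu ⇒ ulAlu ⇒ uluAulu ⇒ uluuAuulu ⇒ uluulAluulu ⇒ uluulluulu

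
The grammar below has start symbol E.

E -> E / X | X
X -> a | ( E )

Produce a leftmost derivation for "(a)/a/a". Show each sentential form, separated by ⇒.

E ⇒ E/X ⇒ E/X/X ⇒ X/X/X ⇒ (E)/X/X ⇒ (X)/X/X ⇒ (a)/X/X ⇒ (a)/a/X ⇒ (a)/a/a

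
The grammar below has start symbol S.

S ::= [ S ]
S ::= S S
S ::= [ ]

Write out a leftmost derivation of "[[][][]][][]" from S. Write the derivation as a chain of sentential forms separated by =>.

S => SS => SSS => [S]SS => [SS]SS => [[]S]SS => [[]SS]SS => [[][]S]SS => [[][][]]SS => [[][][]][]S => [[][][]][][]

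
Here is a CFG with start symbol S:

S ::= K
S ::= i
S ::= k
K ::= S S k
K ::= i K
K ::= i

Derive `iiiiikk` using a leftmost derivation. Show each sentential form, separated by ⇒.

S ⇒ K   [S ::= K]
K ⇒ SSk   [K ::= S S k]
SSk ⇒ iSk   [S ::= i]
iSk ⇒ iKk   [S ::= K]
iKk ⇒ iiKk   [K ::= i K]
iiKk ⇒ iiSSkk   [K ::= S S k]
iiSSkk ⇒ iiKSkk   [S ::= K]
iiKSkk ⇒ iiiKSkk   [K ::= i K]
iiiKSkk ⇒ iiiiSkk   [K ::= i]
iiiiSkk ⇒ iiiiikk   [S ::= i]

S⇒K⇒SSk⇒iSk⇒iKk⇒iiKk⇒iiSSkk⇒iiKSkk⇒iiiKSkk⇒iiiiSkk⇒iiiiikk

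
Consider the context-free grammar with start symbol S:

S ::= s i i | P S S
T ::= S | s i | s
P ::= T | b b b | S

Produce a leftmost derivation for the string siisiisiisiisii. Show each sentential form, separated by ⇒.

S⇒PSS⇒SSS⇒PSSSS⇒SSSSS⇒siiSSSS⇒siisiiSSS⇒siisiisiiSS⇒siisiisiisiiS⇒siisiisiisiisii

S ⇒ PSS   [S ::= P S S]
PSS ⇒ SSS   [P ::= S]
SSS ⇒ PSSSS   [S ::= P S S]
PSSSS ⇒ SSSSS   [P ::= S]
SSSSS ⇒ siiSSSS   [S ::= s i i]
siiSSSS ⇒ siisiiSSS   [S ::= s i i]
siisiiSSS ⇒ siisiisiiSS   [S ::= s i i]
siisiisiiSS ⇒ siisiisiisiiS   [S ::= s i i]
siisiisiisiiS ⇒ siisiisiisiisii   [S ::= s i i]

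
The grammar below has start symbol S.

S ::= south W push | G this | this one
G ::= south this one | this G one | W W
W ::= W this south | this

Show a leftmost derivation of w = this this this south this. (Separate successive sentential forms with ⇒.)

S ⇒ G this   [S ::= G this]
G this ⇒ W W this   [G ::= W W]
W W this ⇒ this W this   [W ::= this]
this W this ⇒ this W this south this   [W ::= W this south]
this W this south this ⇒ this this this south this   [W ::= this]

S ⇒ G this ⇒ W W this ⇒ this W this ⇒ this W this south this ⇒ this this this south this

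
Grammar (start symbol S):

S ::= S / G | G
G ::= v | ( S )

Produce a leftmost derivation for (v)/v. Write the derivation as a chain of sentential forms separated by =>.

S => S/G => G/G => (S)/G => (G)/G => (v)/G => (v)/v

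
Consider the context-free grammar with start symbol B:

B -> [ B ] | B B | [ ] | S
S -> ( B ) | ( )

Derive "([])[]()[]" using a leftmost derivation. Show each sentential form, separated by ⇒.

B ⇒ BB   [B -> B B]
BB ⇒ BBB   [B -> B B]
BBB ⇒ BBBB   [B -> B B]
BBBB ⇒ SBBB   [B -> S]
SBBB ⇒ (B)BBB   [S -> ( B )]
(B)BBB ⇒ ([])BBB   [B -> [ ]]
([])BBB ⇒ ([])[]BB   [B -> [ ]]
([])[]BB ⇒ ([])[]SB   [B -> S]
([])[]SB ⇒ ([])[]()B   [S -> ( )]
([])[]()B ⇒ ([])[]()[]   [B -> [ ]]

B ⇒ BB ⇒ BBB ⇒ BBBB ⇒ SBBB ⇒ (B)BBB ⇒ ([])BBB ⇒ ([])[]BB ⇒ ([])[]SB ⇒ ([])[]()B ⇒ ([])[]()[]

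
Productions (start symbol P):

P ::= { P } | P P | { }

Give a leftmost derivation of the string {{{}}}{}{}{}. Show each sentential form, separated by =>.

P=>PP=>PPP=>PPPP=>{P}PPP=>{{P}}PPP=>{{{}}}PPP=>{{{}}}{}PP=>{{{}}}{}{}P=>{{{}}}{}{}{}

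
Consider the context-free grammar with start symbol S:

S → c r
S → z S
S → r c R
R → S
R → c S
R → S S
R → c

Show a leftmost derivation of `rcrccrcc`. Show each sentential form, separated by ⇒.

S ⇒ rcR ⇒ rcSS ⇒ rcrcRS ⇒ rcrccS ⇒ rcrccrcR ⇒ rcrccrcc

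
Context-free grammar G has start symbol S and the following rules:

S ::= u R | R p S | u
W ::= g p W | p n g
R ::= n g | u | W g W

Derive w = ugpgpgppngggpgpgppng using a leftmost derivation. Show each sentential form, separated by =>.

S => uR   [S ::= u R]
uR => uWgW   [R ::= W g W]
uWgW => ugpWgW   [W ::= g p W]
ugpWgW => ugpgpWgW   [W ::= g p W]
ugpgpWgW => ugpgpgpWgW   [W ::= g p W]
ugpgpgpWgW => ugpgpgppnggW   [W ::= p n g]
ugpgpgppnggW => ugpgpgppngggpW   [W ::= g p W]
ugpgpgppngggpW => ugpgpgppngggpgpW   [W ::= g p W]
ugpgpgppngggpgpW => ugpgpgppngggpgpgpW   [W ::= g p W]
ugpgpgppngggpgpgpW => ugpgpgppngggpgpgppng   [W ::= p n g]

S => uR => uWgW => ugpWgW => ugpgpWgW => ugpgpgpWgW => ugpgpgppnggW => ugpgpgppngggpW => ugpgpgppngggpgpW => ugpgpgppngggpgpgpW => ugpgpgppngggpgpgppng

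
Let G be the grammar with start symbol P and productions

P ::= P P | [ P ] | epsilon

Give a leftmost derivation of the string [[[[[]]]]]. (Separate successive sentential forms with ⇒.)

P ⇒ [P] ⇒ [PP] ⇒ [PPP] ⇒ [PPPP] ⇒ [[P]PPP] ⇒ [[[P]]PPP] ⇒ [[[[P]]]PPP] ⇒ [[[[[P]]]]PPP] ⇒ [[[[[]]]]PPP] ⇒ [[[[[]]]]PP] ⇒ [[[[[]]]]P] ⇒ [[[[[]]]]]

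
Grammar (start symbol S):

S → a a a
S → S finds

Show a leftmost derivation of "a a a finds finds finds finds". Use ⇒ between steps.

S ⇒ S finds ⇒ S finds finds ⇒ S finds finds finds ⇒ S finds finds finds finds ⇒ a a a finds finds finds finds

S ⇒ S finds   [S → S finds]
S finds ⇒ S finds finds   [S → S finds]
S finds finds ⇒ S finds finds finds   [S → S finds]
S finds finds finds ⇒ S finds finds finds finds   [S → S finds]
S finds finds finds finds ⇒ a a a finds finds finds finds   [S → a a a]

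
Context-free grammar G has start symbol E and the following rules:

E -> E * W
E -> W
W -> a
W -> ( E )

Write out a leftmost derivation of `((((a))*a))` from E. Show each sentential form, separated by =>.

E => W => (E) => (W) => ((E)) => ((E*W)) => ((W*W)) => (((E)*W)) => (((W)*W)) => ((((E))*W)) => ((((W))*W)) => ((((a))*W)) => ((((a))*a))

E => W   [E -> W]
W => (E)   [W -> ( E )]
(E) => (W)   [E -> W]
(W) => ((E))   [W -> ( E )]
((E)) => ((E*W))   [E -> E * W]
((E*W)) => ((W*W))   [E -> W]
((W*W)) => (((E)*W))   [W -> ( E )]
(((E)*W)) => (((W)*W))   [E -> W]
(((W)*W)) => ((((E))*W))   [W -> ( E )]
((((E))*W)) => ((((W))*W))   [E -> W]
((((W))*W)) => ((((a))*W))   [W -> a]
((((a))*W)) => ((((a))*a))   [W -> a]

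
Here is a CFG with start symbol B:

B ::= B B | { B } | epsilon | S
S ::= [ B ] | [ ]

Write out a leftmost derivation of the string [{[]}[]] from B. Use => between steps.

B => S   [B ::= S]
S => [B]   [S ::= [ B ]]
[B] => [BB]   [B ::= B B]
[BB] => [{B}B]   [B ::= { B }]
[{B}B] => [{S}B]   [B ::= S]
[{S}B] => [{[]}B]   [S ::= [ ]]
[{[]}B] => [{[]}S]   [B ::= S]
[{[]}S] => [{[]}[]]   [S ::= [ ]]

B=>S=>[B]=>[BB]=>[{B}B]=>[{S}B]=>[{[]}B]=>[{[]}S]=>[{[]}[]]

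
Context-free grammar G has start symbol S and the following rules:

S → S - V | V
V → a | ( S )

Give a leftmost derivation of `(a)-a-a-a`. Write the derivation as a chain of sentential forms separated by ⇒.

S⇒S-V⇒S-V-V⇒S-V-V-V⇒V-V-V-V⇒(S)-V-V-V⇒(V)-V-V-V⇒(a)-V-V-V⇒(a)-a-V-V⇒(a)-a-a-V⇒(a)-a-a-a

S ⇒ S-V   [S → S - V]
S-V ⇒ S-V-V   [S → S - V]
S-V-V ⇒ S-V-V-V   [S → S - V]
S-V-V-V ⇒ V-V-V-V   [S → V]
V-V-V-V ⇒ (S)-V-V-V   [V → ( S )]
(S)-V-V-V ⇒ (V)-V-V-V   [S → V]
(V)-V-V-V ⇒ (a)-V-V-V   [V → a]
(a)-V-V-V ⇒ (a)-a-V-V   [V → a]
(a)-a-V-V ⇒ (a)-a-a-V   [V → a]
(a)-a-a-V ⇒ (a)-a-a-a   [V → a]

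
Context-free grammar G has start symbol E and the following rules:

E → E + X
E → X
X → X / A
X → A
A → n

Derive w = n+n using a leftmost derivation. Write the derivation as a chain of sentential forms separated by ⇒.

E ⇒ E+X ⇒ X+X ⇒ A+X ⇒ n+X ⇒ n+A ⇒ n+n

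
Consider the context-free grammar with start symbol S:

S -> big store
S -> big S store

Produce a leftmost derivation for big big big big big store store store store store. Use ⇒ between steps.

S ⇒ big S store ⇒ big big S store store ⇒ big big big S store store store ⇒ big big big big S store store store store ⇒ big big big big big store store store store store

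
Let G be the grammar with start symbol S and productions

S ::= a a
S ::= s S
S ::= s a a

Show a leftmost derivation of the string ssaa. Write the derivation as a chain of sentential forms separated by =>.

S => sS   [S ::= s S]
sS => ssS   [S ::= s S]
ssS => ssaa   [S ::= a a]

S => sS => ssS => ssaa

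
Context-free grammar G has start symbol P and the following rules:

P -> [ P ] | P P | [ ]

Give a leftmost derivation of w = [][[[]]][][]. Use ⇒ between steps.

P ⇒ PP ⇒ []P ⇒ []PP ⇒ []PPP ⇒ [][P]PP ⇒ [][[P]]PP ⇒ [][[[]]]PP ⇒ [][[[]]][]P ⇒ [][[[]]][][]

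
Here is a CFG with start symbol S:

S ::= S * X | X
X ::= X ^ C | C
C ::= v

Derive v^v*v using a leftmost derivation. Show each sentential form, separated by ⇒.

S ⇒ S*X   [S ::= S * X]
S*X ⇒ X*X   [S ::= X]
X*X ⇒ X^C*X   [X ::= X ^ C]
X^C*X ⇒ C^C*X   [X ::= C]
C^C*X ⇒ v^C*X   [C ::= v]
v^C*X ⇒ v^v*X   [C ::= v]
v^v*X ⇒ v^v*C   [X ::= C]
v^v*C ⇒ v^v*v   [C ::= v]

S ⇒ S*X ⇒ X*X ⇒ X^C*X ⇒ C^C*X ⇒ v^C*X ⇒ v^v*X ⇒ v^v*C ⇒ v^v*v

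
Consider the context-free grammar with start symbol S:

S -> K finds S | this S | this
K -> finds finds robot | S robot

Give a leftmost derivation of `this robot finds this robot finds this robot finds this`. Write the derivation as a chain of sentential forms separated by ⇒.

S ⇒ K finds S   [S -> K finds S]
K finds S ⇒ S robot finds S   [K -> S robot]
S robot finds S ⇒ K finds S robot finds S   [S -> K finds S]
K finds S robot finds S ⇒ S robot finds S robot finds S   [K -> S robot]
S robot finds S robot finds S ⇒ K finds S robot finds S robot finds S   [S -> K finds S]
K finds S robot finds S robot finds S ⇒ S robot finds S robot finds S robot finds S   [K -> S robot]
S robot finds S robot finds S robot finds S ⇒ this robot finds S robot finds S robot finds S   [S -> this]
this robot finds S robot finds S robot finds S ⇒ this robot finds this robot finds S robot finds S   [S -> this]
this robot finds this robot finds S robot finds S ⇒ this robot finds this robot finds this robot finds S   [S -> this]
this robot finds this robot finds this robot finds S ⇒ this robot finds this robot finds this robot finds this   [S -> this]

S ⇒ K finds S ⇒ S robot finds S ⇒ K finds S robot finds S ⇒ S robot finds S robot finds S ⇒ K finds S robot finds S robot finds S ⇒ S robot finds S robot finds S robot finds S ⇒ this robot finds S robot finds S robot finds S ⇒ this robot finds this robot finds S robot finds S ⇒ this robot finds this robot finds this robot finds S ⇒ this robot finds this robot finds this robot finds this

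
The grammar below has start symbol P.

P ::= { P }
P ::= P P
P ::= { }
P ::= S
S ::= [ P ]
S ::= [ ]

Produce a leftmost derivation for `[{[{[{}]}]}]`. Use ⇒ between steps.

P⇒S⇒[P]⇒[{P}]⇒[{S}]⇒[{[P]}]⇒[{[{P}]}]⇒[{[{S}]}]⇒[{[{[P]}]}]⇒[{[{[{}]}]}]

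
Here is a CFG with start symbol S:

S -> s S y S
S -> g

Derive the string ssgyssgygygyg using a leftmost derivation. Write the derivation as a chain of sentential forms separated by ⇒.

S ⇒ sSyS   [S -> s S y S]
sSyS ⇒ ssSySyS   [S -> s S y S]
ssSySyS ⇒ ssgySyS   [S -> g]
ssgySyS ⇒ ssgysSySyS   [S -> s S y S]
ssgysSySyS ⇒ ssgyssSySySyS   [S -> s S y S]
ssgyssSySySyS ⇒ ssgyssgySySyS   [S -> g]
ssgyssgySySyS ⇒ ssgyssgygySyS   [S -> g]
ssgyssgygySyS ⇒ ssgyssgygygyS   [S -> g]
ssgyssgygygyS ⇒ ssgyssgygygyg   [S -> g]

S⇒sSyS⇒ssSySyS⇒ssgySyS⇒ssgysSySyS⇒ssgyssSySySyS⇒ssgyssgySySyS⇒ssgyssgygySyS⇒ssgyssgygygyS⇒ssgyssgygygyg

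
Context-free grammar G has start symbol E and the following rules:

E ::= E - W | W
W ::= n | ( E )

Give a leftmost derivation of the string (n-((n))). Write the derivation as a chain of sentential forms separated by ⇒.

E ⇒ W ⇒ (E) ⇒ (E-W) ⇒ (W-W) ⇒ (n-W) ⇒ (n-(E)) ⇒ (n-(W)) ⇒ (n-((E))) ⇒ (n-((W))) ⇒ (n-((n)))

E ⇒ W   [E ::= W]
W ⇒ (E)   [W ::= ( E )]
(E) ⇒ (E-W)   [E ::= E - W]
(E-W) ⇒ (W-W)   [E ::= W]
(W-W) ⇒ (n-W)   [W ::= n]
(n-W) ⇒ (n-(E))   [W ::= ( E )]
(n-(E)) ⇒ (n-(W))   [E ::= W]
(n-(W)) ⇒ (n-((E)))   [W ::= ( E )]
(n-((E))) ⇒ (n-((W)))   [E ::= W]
(n-((W))) ⇒ (n-((n)))   [W ::= n]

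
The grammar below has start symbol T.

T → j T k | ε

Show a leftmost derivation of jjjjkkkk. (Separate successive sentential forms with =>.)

T => jTk   [T → j T k]
jTk => jjTkk   [T → j T k]
jjTkk => jjjTkkk   [T → j T k]
jjjTkkk => jjjjTkkkk   [T → j T k]
jjjjTkkkk => jjjjkkkk   [T → ε]

T => jTk => jjTkk => jjjTkkk => jjjjTkkkk => jjjjkkkk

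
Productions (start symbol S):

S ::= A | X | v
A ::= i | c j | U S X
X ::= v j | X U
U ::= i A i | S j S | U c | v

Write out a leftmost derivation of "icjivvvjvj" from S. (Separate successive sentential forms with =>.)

S=>A=>USX=>iAiSX=>icjiSX=>icjiAX=>icjiUSXX=>icjivSXX=>icjivvXX=>icjivvvjX=>icjivvvjvj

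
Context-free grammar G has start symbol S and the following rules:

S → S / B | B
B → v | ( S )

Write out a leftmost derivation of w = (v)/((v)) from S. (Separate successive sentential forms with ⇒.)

S ⇒ S/B ⇒ B/B ⇒ (S)/B ⇒ (B)/B ⇒ (v)/B ⇒ (v)/(S) ⇒ (v)/(B) ⇒ (v)/((S)) ⇒ (v)/((B)) ⇒ (v)/((v))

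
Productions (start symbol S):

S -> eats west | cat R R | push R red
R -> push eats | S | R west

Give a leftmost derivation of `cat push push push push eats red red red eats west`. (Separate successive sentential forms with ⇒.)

S ⇒ cat R R ⇒ cat S R ⇒ cat push R red R ⇒ cat push S red R ⇒ cat push push R red red R ⇒ cat push push S red red R ⇒ cat push push push R red red red R ⇒ cat push push push push eats red red red R ⇒ cat push push push push eats red red red S ⇒ cat push push push push eats red red red eats west

S ⇒ cat R R   [S -> cat R R]
cat R R ⇒ cat S R   [R -> S]
cat S R ⇒ cat push R red R   [S -> push R red]
cat push R red R ⇒ cat push S red R   [R -> S]
cat push S red R ⇒ cat push push R red red R   [S -> push R red]
cat push push R red red R ⇒ cat push push S red red R   [R -> S]
cat push push S red red R ⇒ cat push push push R red red red R   [S -> push R red]
cat push push push R red red red R ⇒ cat push push push push eats red red red R   [R -> push eats]
cat push push push push eats red red red R ⇒ cat push push push push eats red red red S   [R -> S]
cat push push push push eats red red red S ⇒ cat push push push push eats red red red eats west   [S -> eats west]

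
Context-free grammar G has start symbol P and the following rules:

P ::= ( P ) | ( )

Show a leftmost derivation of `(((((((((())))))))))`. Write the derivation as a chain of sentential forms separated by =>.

P => (P)   [P ::= ( P )]
(P) => ((P))   [P ::= ( P )]
((P)) => (((P)))   [P ::= ( P )]
(((P))) => ((((P))))   [P ::= ( P )]
((((P)))) => (((((P)))))   [P ::= ( P )]
(((((P))))) => ((((((P))))))   [P ::= ( P )]
((((((P)))))) => (((((((P)))))))   [P ::= ( P )]
(((((((P))))))) => ((((((((P))))))))   [P ::= ( P )]
((((((((P)))))))) => (((((((((P)))))))))   [P ::= ( P )]
(((((((((P))))))))) => (((((((((())))))))))   [P ::= ( )]

P => (P) => ((P)) => (((P))) => ((((P)))) => (((((P))))) => ((((((P)))))) => (((((((P))))))) => ((((((((P)))))))) => (((((((((P))))))))) => (((((((((())))))))))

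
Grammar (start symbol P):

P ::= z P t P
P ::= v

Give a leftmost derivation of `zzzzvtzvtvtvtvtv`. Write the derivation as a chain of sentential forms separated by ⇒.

P ⇒ zPtP ⇒ zzPtPtP ⇒ zzzPtPtPtP ⇒ zzzzPtPtPtPtP ⇒ zzzzvtPtPtPtP ⇒ zzzzvtzPtPtPtPtP ⇒ zzzzvtzvtPtPtPtP ⇒ zzzzvtzvtvtPtPtP ⇒ zzzzvtzvtvtvtPtP ⇒ zzzzvtzvtvtvtvtP ⇒ zzzzvtzvtvtvtvtv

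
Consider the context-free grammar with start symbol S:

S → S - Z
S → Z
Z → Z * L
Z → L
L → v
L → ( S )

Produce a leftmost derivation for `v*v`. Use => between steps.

S => Z => Z*L => L*L => v*L => v*v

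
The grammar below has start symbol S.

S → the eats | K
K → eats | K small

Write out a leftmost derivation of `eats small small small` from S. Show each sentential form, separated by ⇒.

S ⇒ K ⇒ K small ⇒ K small small ⇒ K small small small ⇒ eats small small small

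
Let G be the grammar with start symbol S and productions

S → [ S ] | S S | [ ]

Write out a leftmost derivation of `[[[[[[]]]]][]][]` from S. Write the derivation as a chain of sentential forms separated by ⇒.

S ⇒ SS ⇒ [S]S ⇒ [SS]S ⇒ [[S]S]S ⇒ [[[S]]S]S ⇒ [[[[S]]]S]S ⇒ [[[[[S]]]]S]S ⇒ [[[[[[]]]]]S]S ⇒ [[[[[[]]]]][]]S ⇒ [[[[[[]]]]][]][]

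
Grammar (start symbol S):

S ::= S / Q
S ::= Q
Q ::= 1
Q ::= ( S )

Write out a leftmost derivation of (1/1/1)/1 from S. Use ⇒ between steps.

S ⇒ S/Q ⇒ Q/Q ⇒ (S)/Q ⇒ (S/Q)/Q ⇒ (S/Q/Q)/Q ⇒ (Q/Q/Q)/Q ⇒ (1/Q/Q)/Q ⇒ (1/1/Q)/Q ⇒ (1/1/1)/Q ⇒ (1/1/1)/1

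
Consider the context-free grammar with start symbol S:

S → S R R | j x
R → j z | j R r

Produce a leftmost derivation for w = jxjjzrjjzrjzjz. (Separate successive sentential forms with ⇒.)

S ⇒ SRR ⇒ SRRRR ⇒ jxRRRR ⇒ jxjRrRRR ⇒ jxjjzrRRR ⇒ jxjjzrjRrRR ⇒ jxjjzrjjzrRR ⇒ jxjjzrjjzrjzR ⇒ jxjjzrjjzrjzjz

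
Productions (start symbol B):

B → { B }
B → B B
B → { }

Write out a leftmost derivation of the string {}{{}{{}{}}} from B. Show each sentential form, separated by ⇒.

B ⇒ BB ⇒ {}B ⇒ {}{B} ⇒ {}{BB} ⇒ {}{{}B} ⇒ {}{{}{B}} ⇒ {}{{}{BB}} ⇒ {}{{}{{}B}} ⇒ {}{{}{{}{}}}

B ⇒ BB   [B → B B]
BB ⇒ {}B   [B → { }]
{}B ⇒ {}{B}   [B → { B }]
{}{B} ⇒ {}{BB}   [B → B B]
{}{BB} ⇒ {}{{}B}   [B → { }]
{}{{}B} ⇒ {}{{}{B}}   [B → { B }]
{}{{}{B}} ⇒ {}{{}{BB}}   [B → B B]
{}{{}{BB}} ⇒ {}{{}{{}B}}   [B → { }]
{}{{}{{}B}} ⇒ {}{{}{{}{}}}   [B → { }]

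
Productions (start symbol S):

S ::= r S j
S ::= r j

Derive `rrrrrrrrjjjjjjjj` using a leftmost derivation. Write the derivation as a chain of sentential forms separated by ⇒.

S⇒rSj⇒rrSjj⇒rrrSjjj⇒rrrrSjjjj⇒rrrrrSjjjjj⇒rrrrrrSjjjjjj⇒rrrrrrrSjjjjjjj⇒rrrrrrrrjjjjjjjj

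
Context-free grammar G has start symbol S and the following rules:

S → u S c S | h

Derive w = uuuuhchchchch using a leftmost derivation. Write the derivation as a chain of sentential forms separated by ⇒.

S ⇒ uScS ⇒ uuScScS ⇒ uuuScScScS ⇒ uuuuScScScScS ⇒ uuuuhcScScScS ⇒ uuuuhchcScScS ⇒ uuuuhchchcScS ⇒ uuuuhchchchcS ⇒ uuuuhchchchch

S ⇒ uScS   [S → u S c S]
uScS ⇒ uuScScS   [S → u S c S]
uuScScS ⇒ uuuScScScS   [S → u S c S]
uuuScScScS ⇒ uuuuScScScScS   [S → u S c S]
uuuuScScScScS ⇒ uuuuhcScScScS   [S → h]
uuuuhcScScScS ⇒ uuuuhchcScScS   [S → h]
uuuuhchcScScS ⇒ uuuuhchchcScS   [S → h]
uuuuhchchcScS ⇒ uuuuhchchchcS   [S → h]
uuuuhchchchcS ⇒ uuuuhchchchch   [S → h]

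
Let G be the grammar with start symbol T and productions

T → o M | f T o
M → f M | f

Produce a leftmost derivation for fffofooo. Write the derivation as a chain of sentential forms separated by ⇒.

T ⇒ fTo ⇒ ffToo ⇒ fffTooo ⇒ fffoMooo ⇒ fffofooo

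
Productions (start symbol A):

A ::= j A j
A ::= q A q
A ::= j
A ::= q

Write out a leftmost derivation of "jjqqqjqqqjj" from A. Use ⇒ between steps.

A ⇒ jAj ⇒ jjAjj ⇒ jjqAqjj ⇒ jjqqAqqjj ⇒ jjqqqAqqqjj ⇒ jjqqqjqqqjj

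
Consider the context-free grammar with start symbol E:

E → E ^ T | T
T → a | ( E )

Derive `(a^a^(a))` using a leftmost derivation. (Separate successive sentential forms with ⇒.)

E⇒T⇒(E)⇒(E^T)⇒(E^T^T)⇒(T^T^T)⇒(a^T^T)⇒(a^a^T)⇒(a^a^(E))⇒(a^a^(T))⇒(a^a^(a))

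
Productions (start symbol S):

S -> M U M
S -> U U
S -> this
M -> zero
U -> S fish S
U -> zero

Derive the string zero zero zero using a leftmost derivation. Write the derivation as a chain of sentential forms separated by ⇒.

S ⇒ M U M ⇒ zero U M ⇒ zero zero M ⇒ zero zero zero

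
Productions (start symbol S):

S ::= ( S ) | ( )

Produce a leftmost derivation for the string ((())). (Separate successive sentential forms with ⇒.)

S ⇒ (S)   [S ::= ( S )]
(S) ⇒ ((S))   [S ::= ( S )]
((S)) ⇒ ((()))   [S ::= ( )]

S ⇒ (S) ⇒ ((S)) ⇒ ((()))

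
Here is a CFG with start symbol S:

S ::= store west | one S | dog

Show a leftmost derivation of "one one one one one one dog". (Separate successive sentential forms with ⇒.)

S ⇒ one S   [S ::= one S]
one S ⇒ one one S   [S ::= one S]
one one S ⇒ one one one S   [S ::= one S]
one one one S ⇒ one one one one S   [S ::= one S]
one one one one S ⇒ one one one one one S   [S ::= one S]
one one one one one S ⇒ one one one one one one S   [S ::= one S]
one one one one one one S ⇒ one one one one one one dog   [S ::= dog]

S ⇒ one S ⇒ one one S ⇒ one one one S ⇒ one one one one S ⇒ one one one one one S ⇒ one one one one one one S ⇒ one one one one one one dog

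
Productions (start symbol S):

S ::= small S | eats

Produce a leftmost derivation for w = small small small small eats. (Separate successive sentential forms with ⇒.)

S ⇒ small S ⇒ small small S ⇒ small small small S ⇒ small small small small S ⇒ small small small small eats

S ⇒ small S   [S ::= small S]
small S ⇒ small small S   [S ::= small S]
small small S ⇒ small small small S   [S ::= small S]
small small small S ⇒ small small small small S   [S ::= small S]
small small small small S ⇒ small small small small eats   [S ::= eats]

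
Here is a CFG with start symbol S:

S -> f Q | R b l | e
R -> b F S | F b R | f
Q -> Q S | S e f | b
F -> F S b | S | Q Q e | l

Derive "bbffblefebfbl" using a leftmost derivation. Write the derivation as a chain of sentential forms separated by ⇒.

S⇒Rbl⇒FbRbl⇒QQebRbl⇒bQebRbl⇒bQSebRbl⇒bbSebRbl⇒bbfQebRbl⇒bbfSefebRbl⇒bbfRblefebRbl⇒bbffblefebRbl⇒bbffblefebfbl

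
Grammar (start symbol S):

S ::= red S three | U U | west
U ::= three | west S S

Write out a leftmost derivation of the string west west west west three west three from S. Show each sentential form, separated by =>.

S => U U   [S ::= U U]
U U => west S S U   [U ::= west S S]
west S S U => west U U S U   [S ::= U U]
west U U S U => west west S S U S U   [U ::= west S S]
west west S S U S U => west west west S U S U   [S ::= west]
west west west S U S U => west west west west U S U   [S ::= west]
west west west west U S U => west west west west three S U   [U ::= three]
west west west west three S U => west west west west three west U   [S ::= west]
west west west west three west U => west west west west three west three   [U ::= three]

S => U U => west S S U => west U U S U => west west S S U S U => west west west S U S U => west west west west U S U => west west west west three S U => west west west west three west U => west west west west three west three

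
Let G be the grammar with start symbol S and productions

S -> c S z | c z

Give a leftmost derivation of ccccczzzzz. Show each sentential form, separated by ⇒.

S ⇒ cSz ⇒ ccSzz ⇒ cccSzzz ⇒ ccccSzzzz ⇒ ccccczzzzz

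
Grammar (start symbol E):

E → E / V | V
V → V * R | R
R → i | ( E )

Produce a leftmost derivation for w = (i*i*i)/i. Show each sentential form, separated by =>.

E => E/V   [E → E / V]
E/V => V/V   [E → V]
V/V => R/V   [V → R]
R/V => (E)/V   [R → ( E )]
(E)/V => (V)/V   [E → V]
(V)/V => (V*R)/V   [V → V * R]
(V*R)/V => (V*R*R)/V   [V → V * R]
(V*R*R)/V => (R*R*R)/V   [V → R]
(R*R*R)/V => (i*R*R)/V   [R → i]
(i*R*R)/V => (i*i*R)/V   [R → i]
(i*i*R)/V => (i*i*i)/V   [R → i]
(i*i*i)/V => (i*i*i)/R   [V → R]
(i*i*i)/R => (i*i*i)/i   [R → i]

E => E/V => V/V => R/V => (E)/V => (V)/V => (V*R)/V => (V*R*R)/V => (R*R*R)/V => (i*R*R)/V => (i*i*R)/V => (i*i*i)/V => (i*i*i)/R => (i*i*i)/i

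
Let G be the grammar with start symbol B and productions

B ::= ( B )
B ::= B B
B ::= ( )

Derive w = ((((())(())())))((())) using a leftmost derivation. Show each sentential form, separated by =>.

B => BB   [B ::= B B]
BB => (B)B   [B ::= ( B )]
(B)B => ((B))B   [B ::= ( B )]
((B))B => (((B)))B   [B ::= ( B )]
(((B)))B => (((BB)))B   [B ::= B B]
(((BB)))B => (((BBB)))B   [B ::= B B]
(((BBB)))B => ((((B)BB)))B   [B ::= ( B )]
((((B)BB)))B => ((((())BB)))B   [B ::= ( )]
((((())BB)))B => ((((())(B)B)))B   [B ::= ( B )]
((((())(B)B)))B => ((((())(())B)))B   [B ::= ( )]
((((())(())B)))B => ((((())(())())))B   [B ::= ( )]
((((())(())())))B => ((((())(())())))(B)   [B ::= ( B )]
((((())(())())))(B) => ((((())(())())))((B))   [B ::= ( B )]
((((())(())())))((B)) => ((((())(())())))((()))   [B ::= ( )]

B=>BB=>(B)B=>((B))B=>(((B)))B=>(((BB)))B=>(((BBB)))B=>((((B)BB)))B=>((((())BB)))B=>((((())(B)B)))B=>((((())(())B)))B=>((((())(())())))B=>((((())(())())))(B)=>((((())(())())))((B))=>((((())(())())))((()))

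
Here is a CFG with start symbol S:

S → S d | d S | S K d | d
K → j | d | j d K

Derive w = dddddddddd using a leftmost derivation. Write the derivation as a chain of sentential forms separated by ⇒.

S⇒Sd⇒dSd⇒ddSd⇒ddSdd⇒ddSddd⇒ddSKdddd⇒dddSKdddd⇒ddddSKdddd⇒dddddKdddd⇒dddddddddd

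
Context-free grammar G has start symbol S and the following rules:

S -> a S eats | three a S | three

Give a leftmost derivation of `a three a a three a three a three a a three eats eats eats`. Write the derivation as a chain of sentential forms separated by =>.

S => a S eats => a three a S eats => a three a a S eats eats => a three a a three a S eats eats => a three a a three a three a S eats eats => a three a a three a three a three a S eats eats => a three a a three a three a three a a S eats eats eats => a three a a three a three a three a a three eats eats eats

S => a S eats   [S -> a S eats]
a S eats => a three a S eats   [S -> three a S]
a three a S eats => a three a a S eats eats   [S -> a S eats]
a three a a S eats eats => a three a a three a S eats eats   [S -> three a S]
a three a a three a S eats eats => a three a a three a three a S eats eats   [S -> three a S]
a three a a three a three a S eats eats => a three a a three a three a three a S eats eats   [S -> three a S]
a three a a three a three a three a S eats eats => a three a a three a three a three a a S eats eats eats   [S -> a S eats]
a three a a three a three a three a a S eats eats eats => a three a a three a three a three a a three eats eats eats   [S -> three]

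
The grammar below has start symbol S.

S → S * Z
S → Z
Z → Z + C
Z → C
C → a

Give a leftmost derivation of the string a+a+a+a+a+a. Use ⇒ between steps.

S⇒Z⇒Z+C⇒Z+C+C⇒Z+C+C+C⇒Z+C+C+C+C⇒Z+C+C+C+C+C⇒C+C+C+C+C+C⇒a+C+C+C+C+C⇒a+a+C+C+C+C⇒a+a+a+C+C+C⇒a+a+a+a+C+C⇒a+a+a+a+a+C⇒a+a+a+a+a+a

S ⇒ Z   [S → Z]
Z ⇒ Z+C   [Z → Z + C]
Z+C ⇒ Z+C+C   [Z → Z + C]
Z+C+C ⇒ Z+C+C+C   [Z → Z + C]
Z+C+C+C ⇒ Z+C+C+C+C   [Z → Z + C]
Z+C+C+C+C ⇒ Z+C+C+C+C+C   [Z → Z + C]
Z+C+C+C+C+C ⇒ C+C+C+C+C+C   [Z → C]
C+C+C+C+C+C ⇒ a+C+C+C+C+C   [C → a]
a+C+C+C+C+C ⇒ a+a+C+C+C+C   [C → a]
a+a+C+C+C+C ⇒ a+a+a+C+C+C   [C → a]
a+a+a+C+C+C ⇒ a+a+a+a+C+C   [C → a]
a+a+a+a+C+C ⇒ a+a+a+a+a+C   [C → a]
a+a+a+a+a+C ⇒ a+a+a+a+a+a   [C → a]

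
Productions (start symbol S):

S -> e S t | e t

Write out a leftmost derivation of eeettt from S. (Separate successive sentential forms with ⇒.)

S ⇒ eSt   [S -> e S t]
eSt ⇒ eeStt   [S -> e S t]
eeStt ⇒ eeettt   [S -> e t]

S ⇒ eSt ⇒ eeStt ⇒ eeettt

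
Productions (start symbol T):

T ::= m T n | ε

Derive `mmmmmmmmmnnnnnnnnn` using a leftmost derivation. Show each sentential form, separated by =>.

T=>mTn=>mmTnn=>mmmTnnn=>mmmmTnnnn=>mmmmmTnnnnn=>mmmmmmTnnnnnn=>mmmmmmmTnnnnnnn=>mmmmmmmmTnnnnnnnn=>mmmmmmmmmTnnnnnnnnn=>mmmmmmmmmnnnnnnnnn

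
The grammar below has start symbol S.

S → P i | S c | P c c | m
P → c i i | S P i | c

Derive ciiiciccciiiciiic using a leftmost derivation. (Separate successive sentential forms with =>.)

S => Sc   [S → S c]
Sc => Pic   [S → P i]
Pic => SPiic   [P → S P i]
SPiic => PccPiic   [S → P c c]
PccPiic => SPiccPiic   [P → S P i]
SPiccPiic => PiPiccPiic   [S → P i]
PiPiccPiic => ciiiPiccPiic   [P → c i i]
ciiiPiccPiic => ciiiciccPiic   [P → c]
ciiiciccPiic => ciiiciccSPiiic   [P → S P i]
ciiiciccSPiiic => ciiiciccPiPiiic   [S → P i]
ciiiciccPiPiiic => ciiiciccciiiPiiic   [P → c i i]
ciiiciccciiiPiiic => ciiiciccciiiciiic   [P → c]

S => Sc => Pic => SPiic => PccPiic => SPiccPiic => PiPiccPiic => ciiiPiccPiic => ciiiciccPiic => ciiiciccSPiiic => ciiiciccPiPiiic => ciiiciccciiiPiiic => ciiiciccciiiciiic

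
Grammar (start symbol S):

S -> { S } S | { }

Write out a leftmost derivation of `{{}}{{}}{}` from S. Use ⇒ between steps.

S⇒{S}S⇒{{}}S⇒{{}}{S}S⇒{{}}{{}}S⇒{{}}{{}}{}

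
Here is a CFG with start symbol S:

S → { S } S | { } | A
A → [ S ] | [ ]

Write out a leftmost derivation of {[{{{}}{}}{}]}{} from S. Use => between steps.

S => {S}S => {A}S => {[S]}S => {[{S}S]}S => {[{{S}S}S]}S => {[{{{}}S}S]}S => {[{{{}}{}}S]}S => {[{{{}}{}}{}]}S => {[{{{}}{}}{}]}{}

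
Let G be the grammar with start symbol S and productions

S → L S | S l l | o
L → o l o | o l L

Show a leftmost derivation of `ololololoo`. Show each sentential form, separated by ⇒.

S ⇒ LS ⇒ olLS ⇒ ololLS ⇒ olololLS ⇒ ololololoS ⇒ ololololoo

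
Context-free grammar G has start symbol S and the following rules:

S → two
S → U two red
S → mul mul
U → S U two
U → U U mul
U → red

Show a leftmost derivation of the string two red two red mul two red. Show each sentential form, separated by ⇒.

S ⇒ U two red ⇒ U U mul two red ⇒ S U two U mul two red ⇒ two U two U mul two red ⇒ two red two U mul two red ⇒ two red two red mul two red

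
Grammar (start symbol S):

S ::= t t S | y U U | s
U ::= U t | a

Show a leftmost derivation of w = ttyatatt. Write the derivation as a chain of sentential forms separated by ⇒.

S⇒ttS⇒ttyUU⇒ttyUtU⇒ttyatU⇒ttyatUt⇒ttyatUtt⇒ttyatatt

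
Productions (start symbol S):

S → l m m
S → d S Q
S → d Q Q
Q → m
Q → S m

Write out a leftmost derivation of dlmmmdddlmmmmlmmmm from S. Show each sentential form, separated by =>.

S => dQQ   [S → d Q Q]
dQQ => dSmQ   [Q → S m]
dSmQ => dlmmmQ   [S → l m m]
dlmmmQ => dlmmmSm   [Q → S m]
dlmmmSm => dlmmmdSQm   [S → d S Q]
dlmmmdSQm => dlmmmddSQQm   [S → d S Q]
dlmmmddSQQm => dlmmmdddSQQQm   [S → d S Q]
dlmmmdddSQQQm => dlmmmdddlmmQQQm   [S → l m m]
dlmmmdddlmmQQQm => dlmmmdddlmmmQQm   [Q → m]
dlmmmdddlmmmQQm => dlmmmdddlmmmmQm   [Q → m]
dlmmmdddlmmmmQm => dlmmmdddlmmmmSmm   [Q → S m]
dlmmmdddlmmmmSmm => dlmmmdddlmmmmlmmmm   [S → l m m]

S => dQQ => dSmQ => dlmmmQ => dlmmmSm => dlmmmdSQm => dlmmmddSQQm => dlmmmdddSQQQm => dlmmmdddlmmQQQm => dlmmmdddlmmmQQm => dlmmmdddlmmmmQm => dlmmmdddlmmmmSmm => dlmmmdddlmmmmlmmmm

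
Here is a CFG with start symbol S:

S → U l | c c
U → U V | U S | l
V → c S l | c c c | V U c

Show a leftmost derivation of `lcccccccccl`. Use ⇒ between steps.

S ⇒ Ul   [S → U l]
Ul ⇒ UVl   [U → U V]
UVl ⇒ USVl   [U → U S]
USVl ⇒ USSVl   [U → U S]
USSVl ⇒ USSSVl   [U → U S]
USSSVl ⇒ lSSSVl   [U → l]
lSSSVl ⇒ lccSSVl   [S → c c]
lccSSVl ⇒ lccccSVl   [S → c c]
lccccSVl ⇒ lccccccVl   [S → c c]
lccccccVl ⇒ lcccccccccl   [V → c c c]

S⇒Ul⇒UVl⇒USVl⇒USSVl⇒USSSVl⇒lSSSVl⇒lccSSVl⇒lccccSVl⇒lccccccVl⇒lcccccccccl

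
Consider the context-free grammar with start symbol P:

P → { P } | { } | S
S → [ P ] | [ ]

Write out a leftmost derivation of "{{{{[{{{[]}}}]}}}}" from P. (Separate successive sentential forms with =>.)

P=>{P}=>{{P}}=>{{{P}}}=>{{{{P}}}}=>{{{{S}}}}=>{{{{[P]}}}}=>{{{{[{P}]}}}}=>{{{{[{{P}}]}}}}=>{{{{[{{{P}}}]}}}}=>{{{{[{{{S}}}]}}}}=>{{{{[{{{[]}}}]}}}}

P => {P}   [P → { P }]
{P} => {{P}}   [P → { P }]
{{P}} => {{{P}}}   [P → { P }]
{{{P}}} => {{{{P}}}}   [P → { P }]
{{{{P}}}} => {{{{S}}}}   [P → S]
{{{{S}}}} => {{{{[P]}}}}   [S → [ P ]]
{{{{[P]}}}} => {{{{[{P}]}}}}   [P → { P }]
{{{{[{P}]}}}} => {{{{[{{P}}]}}}}   [P → { P }]
{{{{[{{P}}]}}}} => {{{{[{{{P}}}]}}}}   [P → { P }]
{{{{[{{{P}}}]}}}} => {{{{[{{{S}}}]}}}}   [P → S]
{{{{[{{{S}}}]}}}} => {{{{[{{{[]}}}]}}}}   [S → [ ]]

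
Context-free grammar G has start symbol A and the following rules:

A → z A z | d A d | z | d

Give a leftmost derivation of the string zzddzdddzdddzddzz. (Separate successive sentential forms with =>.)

A => zAz   [A → z A z]
zAz => zzAzz   [A → z A z]
zzAzz => zzdAdzz   [A → d A d]
zzdAdzz => zzddAddzz   [A → d A d]
zzddAddzz => zzddzAzddzz   [A → z A z]
zzddzAzddzz => zzddzdAdzddzz   [A → d A d]
zzddzdAdzddzz => zzddzddAddzddzz   [A → d A d]
zzddzddAddzddzz => zzddzdddAdddzddzz   [A → d A d]
zzddzdddAdddzddzz => zzddzdddzdddzddzz   [A → z]

A => zAz => zzAzz => zzdAdzz => zzddAddzz => zzddzAzddzz => zzddzdAdzddzz => zzddzddAddzddzz => zzddzdddAdddzddzz => zzddzdddzdddzddzz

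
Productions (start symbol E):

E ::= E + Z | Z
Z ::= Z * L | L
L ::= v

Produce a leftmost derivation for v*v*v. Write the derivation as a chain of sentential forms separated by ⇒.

E ⇒ Z   [E ::= Z]
Z ⇒ Z*L   [Z ::= Z * L]
Z*L ⇒ Z*L*L   [Z ::= Z * L]
Z*L*L ⇒ L*L*L   [Z ::= L]
L*L*L ⇒ v*L*L   [L ::= v]
v*L*L ⇒ v*v*L   [L ::= v]
v*v*L ⇒ v*v*v   [L ::= v]

E⇒Z⇒Z*L⇒Z*L*L⇒L*L*L⇒v*L*L⇒v*v*L⇒v*v*v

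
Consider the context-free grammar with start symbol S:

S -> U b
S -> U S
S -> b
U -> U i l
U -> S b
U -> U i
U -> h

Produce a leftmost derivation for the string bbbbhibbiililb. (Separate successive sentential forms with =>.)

S => US => SbS => UbbS => SbbbS => bbbbS => bbbbUb => bbbbUilb => bbbbUililb => bbbbUiililb => bbbbSbiililb => bbbbUSbiililb => bbbbUiSbiililb => bbbbhiSbiililb => bbbbhibbiililb

S => US   [S -> U S]
US => SbS   [U -> S b]
SbS => UbbS   [S -> U b]
UbbS => SbbbS   [U -> S b]
SbbbS => bbbbS   [S -> b]
bbbbS => bbbbUb   [S -> U b]
bbbbUb => bbbbUilb   [U -> U i l]
bbbbUilb => bbbbUililb   [U -> U i l]
bbbbUililb => bbbbUiililb   [U -> U i]
bbbbUiililb => bbbbSbiililb   [U -> S b]
bbbbSbiililb => bbbbUSbiililb   [S -> U S]
bbbbUSbiililb => bbbbUiSbiililb   [U -> U i]
bbbbUiSbiililb => bbbbhiSbiililb   [U -> h]
bbbbhiSbiililb => bbbbhibbiililb   [S -> b]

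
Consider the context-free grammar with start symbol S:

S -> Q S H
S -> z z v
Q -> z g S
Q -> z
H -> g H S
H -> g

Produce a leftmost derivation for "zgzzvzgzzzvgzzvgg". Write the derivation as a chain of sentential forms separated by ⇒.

S ⇒ QSH ⇒ zgSSH ⇒ zgzzvSH ⇒ zgzzvQSHH ⇒ zgzzvzgSSHH ⇒ zgzzvzgQSHSHH ⇒ zgzzvzgzSHSHH ⇒ zgzzvzgzzzvHSHH ⇒ zgzzvzgzzzvgSHH ⇒ zgzzvzgzzzvgzzvHH ⇒ zgzzvzgzzzvgzzvgH ⇒ zgzzvzgzzzvgzzvgg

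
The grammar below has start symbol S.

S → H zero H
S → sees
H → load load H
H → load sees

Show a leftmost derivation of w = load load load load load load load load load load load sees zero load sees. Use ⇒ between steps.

S ⇒ H zero H ⇒ load load H zero H ⇒ load load load load H zero H ⇒ load load load load load load H zero H ⇒ load load load load load load load load H zero H ⇒ load load load load load load load load load load H zero H ⇒ load load load load load load load load load load load sees zero H ⇒ load load load load load load load load load load load sees zero load sees

S ⇒ H zero H   [S → H zero H]
H zero H ⇒ load load H zero H   [H → load load H]
load load H zero H ⇒ load load load load H zero H   [H → load load H]
load load load load H zero H ⇒ load load load load load load H zero H   [H → load load H]
load load load load load load H zero H ⇒ load load load load load load load load H zero H   [H → load load H]
load load load load load load load load H zero H ⇒ load load load load load load load load load load H zero H   [H → load load H]
load load load load load load load load load load H zero H ⇒ load load load load load load load load load load load sees zero H   [H → load sees]
load load load load load load load load load load load sees zero H ⇒ load load load load load load load load load load load sees zero load sees   [H → load sees]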